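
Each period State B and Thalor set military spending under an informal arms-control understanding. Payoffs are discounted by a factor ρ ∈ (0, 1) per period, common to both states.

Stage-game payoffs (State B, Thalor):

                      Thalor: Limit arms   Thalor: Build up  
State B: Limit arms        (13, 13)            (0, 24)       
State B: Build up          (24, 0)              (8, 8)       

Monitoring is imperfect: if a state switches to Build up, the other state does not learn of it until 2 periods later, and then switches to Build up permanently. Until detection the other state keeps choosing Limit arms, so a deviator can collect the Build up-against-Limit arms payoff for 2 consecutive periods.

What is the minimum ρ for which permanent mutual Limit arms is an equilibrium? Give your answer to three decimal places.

0.829

The best deviation is to choose Build up for all 2 undetected periods, earning 24 each, then 8 forever once detected.
Deviation value: 24(1−ρ^2)/(1−ρ) + 8ρ^2/(1−ρ); cooperation value: 13/(1−ρ).
IC: 13 ≥ 24(1−ρ^2) + 8ρ^2 = 24 − 16ρ^2.
So ρ^2 ≥ 11/16, giving ρ ≥ (11/16)^(1/2) ≈ 0.829.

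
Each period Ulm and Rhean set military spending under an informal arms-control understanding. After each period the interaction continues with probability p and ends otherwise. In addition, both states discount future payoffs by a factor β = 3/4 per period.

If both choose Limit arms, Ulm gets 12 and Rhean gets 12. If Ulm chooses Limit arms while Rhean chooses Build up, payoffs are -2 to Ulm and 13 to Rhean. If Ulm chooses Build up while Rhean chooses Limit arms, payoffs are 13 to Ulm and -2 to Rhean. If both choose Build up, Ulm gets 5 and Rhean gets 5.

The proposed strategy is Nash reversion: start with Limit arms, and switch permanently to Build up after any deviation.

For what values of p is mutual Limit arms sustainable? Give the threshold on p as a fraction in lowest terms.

1/6

With continuation probability p and discount β, the effective per-period discount factor is βp.
Grim-trigger IC: βp ≥ (13−12)/(13−5) = 1/8.
So p ≥ (1/8)/(3/4) = 1/6.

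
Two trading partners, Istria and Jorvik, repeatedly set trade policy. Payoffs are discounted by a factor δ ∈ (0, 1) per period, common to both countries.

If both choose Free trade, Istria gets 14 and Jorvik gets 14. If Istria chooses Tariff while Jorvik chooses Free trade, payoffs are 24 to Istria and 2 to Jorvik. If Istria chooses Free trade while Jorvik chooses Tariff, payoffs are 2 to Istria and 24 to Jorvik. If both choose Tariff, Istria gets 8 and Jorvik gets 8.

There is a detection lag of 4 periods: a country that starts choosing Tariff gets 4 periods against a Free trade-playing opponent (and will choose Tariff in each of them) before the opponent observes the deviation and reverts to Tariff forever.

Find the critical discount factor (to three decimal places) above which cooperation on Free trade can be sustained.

0.889

The best deviation is to choose Tariff for all 4 undetected periods, earning 24 each, then 8 forever once detected.
Deviation value: 24(1−δ^4)/(1−δ) + 8δ^4/(1−δ); cooperation value: 14/(1−δ).
IC: 14 ≥ 24(1−δ^4) + 8δ^4 = 24 − 16δ^4.
So δ^4 ≥ 10/16 = 5/8, giving δ ≥ (5/8)^(1/4) ≈ 0.889.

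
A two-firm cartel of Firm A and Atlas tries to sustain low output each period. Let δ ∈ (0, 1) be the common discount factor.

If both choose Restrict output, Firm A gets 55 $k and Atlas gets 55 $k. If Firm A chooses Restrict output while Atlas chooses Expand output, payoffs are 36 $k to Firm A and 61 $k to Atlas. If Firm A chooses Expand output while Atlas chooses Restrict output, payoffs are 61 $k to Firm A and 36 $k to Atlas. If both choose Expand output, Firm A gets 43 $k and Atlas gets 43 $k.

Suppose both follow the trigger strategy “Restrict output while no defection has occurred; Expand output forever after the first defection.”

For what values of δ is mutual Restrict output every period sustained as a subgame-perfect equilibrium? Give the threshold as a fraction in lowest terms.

Cooperation forever yields 55 each period: 55/(1−δ).
Deviating yields 61 once, then 43 forever: 61 + 43δ/(1−δ).
No profitable deviation requires 55/(1−δ) ≥ 61 + 43δ/(1−δ).
Multiplying by (1−δ): 55 ≥ 61(1−δ) + 43δ = 61 − 18δ.
So 18δ ≥ 6, i.e. δ ≥ 6/18 = 1/3.

1/3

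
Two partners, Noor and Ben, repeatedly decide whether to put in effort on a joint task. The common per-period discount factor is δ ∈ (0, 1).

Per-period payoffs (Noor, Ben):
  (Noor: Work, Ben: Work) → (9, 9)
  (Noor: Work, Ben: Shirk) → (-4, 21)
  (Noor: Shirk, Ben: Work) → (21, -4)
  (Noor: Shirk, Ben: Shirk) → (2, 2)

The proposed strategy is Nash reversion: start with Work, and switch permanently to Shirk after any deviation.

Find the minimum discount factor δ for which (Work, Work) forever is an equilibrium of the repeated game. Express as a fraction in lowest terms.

12/19

Under grim trigger the critical discount factor is (T−C)/(T−P) with T = 21, C = 9, P = 2.
δ* = (21−9)/(21−2) = 12/19.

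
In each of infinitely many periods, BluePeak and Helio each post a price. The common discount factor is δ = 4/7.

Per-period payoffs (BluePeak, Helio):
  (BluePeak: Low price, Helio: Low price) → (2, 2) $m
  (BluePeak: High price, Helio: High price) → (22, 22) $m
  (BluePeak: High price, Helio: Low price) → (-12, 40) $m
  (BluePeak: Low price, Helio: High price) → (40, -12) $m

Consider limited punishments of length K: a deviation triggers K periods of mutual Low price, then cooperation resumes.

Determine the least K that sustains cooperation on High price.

Need Σ_{k=1}^{K} δ^k ≥ (40−22)/(22−2) = 0.9000 at δ = 4/7.
At K = 2 the sum is 0.8980 < 0.9000; at K = 3 it is 1.0845 ≥ 0.9000.
So the minimum punishment length is K = 3.

3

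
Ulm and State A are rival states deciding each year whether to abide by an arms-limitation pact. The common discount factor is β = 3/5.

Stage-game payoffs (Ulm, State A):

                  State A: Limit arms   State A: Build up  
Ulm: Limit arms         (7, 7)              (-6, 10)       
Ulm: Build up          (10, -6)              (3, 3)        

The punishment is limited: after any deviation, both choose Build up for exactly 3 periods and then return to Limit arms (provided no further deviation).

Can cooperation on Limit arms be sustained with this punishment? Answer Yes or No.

Comparing payoff streams over the 4 periods until play realigns: cooperate → 7(1+β+…+β^3); deviate → 10 + 3(β+…+β^3).
Cooperation is sustained iff (7−3)(β+…+β^3) ≥ 10−7.
β+…+β^3 = 3/5·(1−(3/5)^3)/(1−3/5) = 1.1760, and (10−7)/(7−3) = 0.7500.
1.1760 ≥ 0.7500, so cooperation is sustainable.

Yes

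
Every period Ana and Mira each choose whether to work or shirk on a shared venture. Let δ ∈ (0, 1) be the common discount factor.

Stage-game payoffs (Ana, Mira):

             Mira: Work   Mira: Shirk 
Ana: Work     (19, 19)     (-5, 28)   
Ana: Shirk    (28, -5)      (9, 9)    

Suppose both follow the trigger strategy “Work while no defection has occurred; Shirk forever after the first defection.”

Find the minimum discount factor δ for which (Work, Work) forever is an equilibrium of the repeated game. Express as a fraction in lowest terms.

Cooperation forever yields 19 each period: 19/(1−δ).
Deviating yields 28 once, then 9 forever: 28 + 9δ/(1−δ).
No profitable deviation requires 19/(1−δ) ≥ 28 + 9δ/(1−δ).
Multiplying by (1−δ): 19 ≥ 28(1−δ) + 9δ = 28 − 19δ.
So 19δ ≥ 9, i.e. δ ≥ 9/19.

9/19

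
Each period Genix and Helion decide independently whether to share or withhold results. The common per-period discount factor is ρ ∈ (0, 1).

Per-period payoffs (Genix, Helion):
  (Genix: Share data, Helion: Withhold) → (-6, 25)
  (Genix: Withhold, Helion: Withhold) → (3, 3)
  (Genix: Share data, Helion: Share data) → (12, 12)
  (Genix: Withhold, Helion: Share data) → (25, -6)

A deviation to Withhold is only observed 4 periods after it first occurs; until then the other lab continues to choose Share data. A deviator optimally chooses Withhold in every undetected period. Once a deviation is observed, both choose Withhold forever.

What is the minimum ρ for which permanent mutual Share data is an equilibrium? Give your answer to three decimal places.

Deviating for the 4 undetected periods gains 25−12 = 13 per period over cooperation, then loses 12−3 = 9 per period forever once punishment starts.
Gain: 13(1 + ρ + … + ρ^3); loss: 9·ρ^4/(1−ρ).
No profitable deviation ⇔ 13(1−ρ^4) ≤ 9·ρ^4, i.e. ρ^4 ≥ 13/(13+9) = 13/22.
Hence ρ ≥ (13/22)^(1/4) ≈ 0.877.

0.877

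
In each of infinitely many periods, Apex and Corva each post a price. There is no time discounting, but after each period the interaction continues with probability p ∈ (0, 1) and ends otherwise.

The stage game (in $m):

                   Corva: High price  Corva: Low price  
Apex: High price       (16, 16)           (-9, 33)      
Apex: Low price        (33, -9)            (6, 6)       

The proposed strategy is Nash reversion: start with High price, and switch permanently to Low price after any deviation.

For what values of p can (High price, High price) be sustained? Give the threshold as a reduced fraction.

17/27

Expected cooperation value is 16 + p·16 + p²·16 + … = 16/(1−p); deviation gives 33 + p·6/(1−p).
16 ≥ 33(1−p) + 6p ⇒ 27p ≥ 17 ⇒ p ≥ 17/27.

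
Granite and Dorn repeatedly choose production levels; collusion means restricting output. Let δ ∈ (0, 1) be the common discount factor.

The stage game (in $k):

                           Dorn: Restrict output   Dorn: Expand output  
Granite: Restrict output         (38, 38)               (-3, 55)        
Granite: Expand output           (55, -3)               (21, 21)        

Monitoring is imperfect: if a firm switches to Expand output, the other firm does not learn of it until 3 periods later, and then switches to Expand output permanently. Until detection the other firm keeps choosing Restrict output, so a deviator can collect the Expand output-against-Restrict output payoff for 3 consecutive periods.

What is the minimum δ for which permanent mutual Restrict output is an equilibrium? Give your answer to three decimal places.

Deviating for the 3 undetected periods gains 55−38 = 17 per period over cooperation, then loses 38−21 = 17 per period forever once punishment starts.
Gain: 17(1 + δ + … + δ^2); loss: 17·δ^3/(1−δ).
No profitable deviation ⇔ 17(1−δ^3) ≤ 17·δ^3, i.e. δ^3 ≥ 17/(17+17) = 1/2.
Hence δ ≥ (1/2)^(1/3) ≈ 0.794.

0.794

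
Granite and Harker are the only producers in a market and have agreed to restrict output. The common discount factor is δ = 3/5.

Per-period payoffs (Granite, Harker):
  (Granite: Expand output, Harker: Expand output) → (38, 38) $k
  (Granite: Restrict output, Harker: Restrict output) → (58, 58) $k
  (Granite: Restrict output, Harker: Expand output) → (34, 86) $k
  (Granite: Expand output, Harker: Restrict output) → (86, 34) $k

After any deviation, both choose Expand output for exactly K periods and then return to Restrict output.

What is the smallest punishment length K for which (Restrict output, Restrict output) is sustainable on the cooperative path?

IC: δ(1−δ^K)/(1−δ) ≥ (86−58)/(58−38) = 7/5.
With δ = 3/5: need 1 − δ^K ≥ 7/5·(1−3/5)/(3/5), i.e. δ^K ≤ 0.0667.
Since (3/5)^5 = 0.0778 and (3/5)^6 = 0.0467, the smallest such K is 6.

6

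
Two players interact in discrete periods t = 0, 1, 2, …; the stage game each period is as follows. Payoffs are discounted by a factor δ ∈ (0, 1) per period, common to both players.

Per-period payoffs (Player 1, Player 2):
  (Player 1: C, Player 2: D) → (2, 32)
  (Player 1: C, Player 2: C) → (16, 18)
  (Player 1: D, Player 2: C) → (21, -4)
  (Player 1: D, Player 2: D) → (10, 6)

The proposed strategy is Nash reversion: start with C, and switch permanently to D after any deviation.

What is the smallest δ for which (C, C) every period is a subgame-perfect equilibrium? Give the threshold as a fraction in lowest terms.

7/13

For Player 1: deviation gain 21−16 = 5, per-period punishment loss 16−10 = 6. IC gives δ ≥ 5/11.
For Player 2: gain 14, loss 12 per period, so δ ≥ 14/26 = 7/13.
The tighter constraint is Player 2's, so cooperation needs δ ≥ 7/13.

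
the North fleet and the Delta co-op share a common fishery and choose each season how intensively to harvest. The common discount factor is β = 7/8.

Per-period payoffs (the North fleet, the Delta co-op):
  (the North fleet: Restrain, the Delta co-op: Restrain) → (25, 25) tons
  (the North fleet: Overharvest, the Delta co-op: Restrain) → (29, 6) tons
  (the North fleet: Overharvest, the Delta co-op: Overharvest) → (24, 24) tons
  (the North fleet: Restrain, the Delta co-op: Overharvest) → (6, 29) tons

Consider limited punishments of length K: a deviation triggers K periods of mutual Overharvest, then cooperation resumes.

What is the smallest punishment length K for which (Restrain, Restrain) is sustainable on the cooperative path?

IC: β(1−β^K)/(1−β) ≥ (29−25)/(25−24) = 4.
With β = 7/8: need 1 − β^K ≥ 4·(1−7/8)/(7/8), i.e. β^K ≤ 0.4286.
Since (7/8)^6 = 0.4488 and (7/8)^7 = 0.3927, the smallest such K is 7.

7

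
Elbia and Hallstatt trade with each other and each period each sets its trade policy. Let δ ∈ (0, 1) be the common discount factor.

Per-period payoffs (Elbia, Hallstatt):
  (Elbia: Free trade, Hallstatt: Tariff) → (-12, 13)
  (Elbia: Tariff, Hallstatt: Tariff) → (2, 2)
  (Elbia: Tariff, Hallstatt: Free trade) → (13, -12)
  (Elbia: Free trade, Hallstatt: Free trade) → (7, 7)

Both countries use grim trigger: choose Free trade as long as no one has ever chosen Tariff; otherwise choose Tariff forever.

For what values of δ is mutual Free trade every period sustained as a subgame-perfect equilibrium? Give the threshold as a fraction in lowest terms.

Under grim trigger the critical discount factor is (T−C)/(T−P) with T = 13, C = 7, P = 2.
δ* = (13−7)/(13−2) = 6/11.

6/11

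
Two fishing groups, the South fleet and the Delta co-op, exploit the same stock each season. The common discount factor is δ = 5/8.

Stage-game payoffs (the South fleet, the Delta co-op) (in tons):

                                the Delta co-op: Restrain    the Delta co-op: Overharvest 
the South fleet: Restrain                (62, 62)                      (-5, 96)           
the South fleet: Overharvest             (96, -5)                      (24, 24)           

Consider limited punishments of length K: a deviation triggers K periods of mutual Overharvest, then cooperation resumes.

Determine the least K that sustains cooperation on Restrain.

No profitable deviation requires (62−24)(δ+…+δ^K) ≥ 96−62, i.e. δ+…+δ^K ≥ 17/19 ≈ 0.8947.
With δ = 5/8, the partial sums are K=1: 0.6250, K=2: 1.0156.
K = 2 is the first length at which the sum reaches 0.8947.

2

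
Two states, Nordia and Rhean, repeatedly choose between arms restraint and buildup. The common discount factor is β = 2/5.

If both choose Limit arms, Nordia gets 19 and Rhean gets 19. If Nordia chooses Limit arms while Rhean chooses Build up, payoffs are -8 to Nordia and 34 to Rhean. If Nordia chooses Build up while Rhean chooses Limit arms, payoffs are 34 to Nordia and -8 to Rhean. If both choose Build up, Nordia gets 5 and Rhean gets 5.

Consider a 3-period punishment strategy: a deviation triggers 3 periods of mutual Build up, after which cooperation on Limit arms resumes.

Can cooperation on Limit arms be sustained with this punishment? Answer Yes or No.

No

Comparing payoff streams over the 4 periods until play realigns: cooperate → 19(1+β+…+β^3); deviate → 34 + 5(β+…+β^3).
Cooperation is sustained iff (19−5)(β+…+β^3) ≥ 34−19.
β+…+β^3 = 2/5·(1−(2/5)^3)/(1−2/5) = 0.6240, and (34−19)/(19−5) = 1.0714.
0.6240 < 1.0714, so cooperation is not sustainable.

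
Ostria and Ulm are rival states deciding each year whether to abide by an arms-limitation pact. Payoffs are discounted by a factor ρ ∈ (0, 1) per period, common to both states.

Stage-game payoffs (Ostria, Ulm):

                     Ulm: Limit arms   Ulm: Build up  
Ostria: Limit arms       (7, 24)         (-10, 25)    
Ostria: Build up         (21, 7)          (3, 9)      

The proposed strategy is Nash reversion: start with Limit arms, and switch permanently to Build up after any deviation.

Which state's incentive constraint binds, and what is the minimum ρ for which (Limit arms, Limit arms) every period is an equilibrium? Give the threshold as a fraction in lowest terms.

Ostria: cooperation gives 7 each period; deviation gives 21 once then 3 forever.
  7/(1−ρ) ≥ 21 + 3ρ/(1−ρ) ⇒ ρ ≥ 14/18 = 7/9.
Ulm: cooperation gives 24 each period; deviation gives 25 once then 9 forever.
  ρ ≥ 1/16.
Both must hold, so the binding constraint is Ostria's: ρ ≥ 7/9.

Ostria; ρ ≥ 7/9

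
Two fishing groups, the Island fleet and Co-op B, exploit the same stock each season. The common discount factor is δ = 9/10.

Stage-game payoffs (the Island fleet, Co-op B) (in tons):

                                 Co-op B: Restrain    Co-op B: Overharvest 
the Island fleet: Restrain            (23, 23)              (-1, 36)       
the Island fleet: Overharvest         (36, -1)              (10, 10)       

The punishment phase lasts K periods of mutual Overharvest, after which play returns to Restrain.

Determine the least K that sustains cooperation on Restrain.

IC: δ(1−δ^K)/(1−δ) ≥ (36−23)/(23−10) = 1.
With δ = 9/10: need 1 − δ^K ≥ 1·(1−9/10)/(9/10), i.e. δ^K ≤ 0.8889.
Since (9/10)^1 = 0.9000 and (9/10)^2 = 0.8100, the smallest such K is 2.

2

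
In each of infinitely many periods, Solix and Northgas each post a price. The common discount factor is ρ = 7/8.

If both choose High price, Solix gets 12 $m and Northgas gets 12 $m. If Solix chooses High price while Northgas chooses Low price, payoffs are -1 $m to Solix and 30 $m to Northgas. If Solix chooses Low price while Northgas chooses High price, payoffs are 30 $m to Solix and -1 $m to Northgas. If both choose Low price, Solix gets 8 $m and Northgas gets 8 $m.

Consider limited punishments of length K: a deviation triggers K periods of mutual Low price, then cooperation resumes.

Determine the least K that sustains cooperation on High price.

8

Need Σ_{k=1}^{K} ρ^k ≥ (30−12)/(12−8) = 4.5000 at ρ = 7/8.
At K = 7 the sum is 4.2511 < 4.5000; at K = 8 it is 4.5947 ≥ 4.5000.
So the minimum punishment length is K = 8.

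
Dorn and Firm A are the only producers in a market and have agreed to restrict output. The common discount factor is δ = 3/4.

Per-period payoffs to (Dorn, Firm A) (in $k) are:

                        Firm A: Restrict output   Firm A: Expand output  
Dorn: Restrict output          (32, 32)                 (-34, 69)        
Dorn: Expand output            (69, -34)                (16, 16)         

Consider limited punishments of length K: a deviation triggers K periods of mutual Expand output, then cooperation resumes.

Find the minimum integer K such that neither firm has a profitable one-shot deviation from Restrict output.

6

IC: δ(1−δ^K)/(1−δ) ≥ (69−32)/(32−16) = 37/16.
With δ = 3/4: need 1 − δ^K ≥ 37/16·(1−3/4)/(3/4), i.e. δ^K ≤ 0.2292.
Since (3/4)^5 = 0.2373 and (3/4)^6 = 0.1780, the smallest such K is 6.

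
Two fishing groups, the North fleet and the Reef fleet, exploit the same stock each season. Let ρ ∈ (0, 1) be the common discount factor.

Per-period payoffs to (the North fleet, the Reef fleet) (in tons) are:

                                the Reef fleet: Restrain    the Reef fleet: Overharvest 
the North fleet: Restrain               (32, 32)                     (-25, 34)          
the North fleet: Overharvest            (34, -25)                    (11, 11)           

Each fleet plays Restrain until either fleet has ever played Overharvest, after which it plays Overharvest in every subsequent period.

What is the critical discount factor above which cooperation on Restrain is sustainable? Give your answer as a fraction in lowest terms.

2/23

One-period gain from deviating is 34 − 32 = 2. The loss is 32 − 11 = 21 in every subsequent period, with present value 21·ρ/(1−ρ).
Deviation is unprofitable when 21·ρ/(1−ρ) ≥ 2, i.e. ρ/(1−ρ) ≥ 2/21.
Equivalently ρ ≥ 2/(2+21) = 2/23.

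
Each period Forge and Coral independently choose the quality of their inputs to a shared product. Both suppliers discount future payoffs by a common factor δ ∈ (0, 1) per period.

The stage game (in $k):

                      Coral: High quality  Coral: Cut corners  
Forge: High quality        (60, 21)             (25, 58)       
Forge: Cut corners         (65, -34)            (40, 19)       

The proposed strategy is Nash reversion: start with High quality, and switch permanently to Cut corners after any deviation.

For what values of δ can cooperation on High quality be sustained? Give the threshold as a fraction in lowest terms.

37/39

Forge's threshold: (65−60)/(65−40) = 1/5.
Coral's threshold: (58−21)/(58−19) = 37/39.
1/5 < 37/39, so Coral binds and δ* = 37/39.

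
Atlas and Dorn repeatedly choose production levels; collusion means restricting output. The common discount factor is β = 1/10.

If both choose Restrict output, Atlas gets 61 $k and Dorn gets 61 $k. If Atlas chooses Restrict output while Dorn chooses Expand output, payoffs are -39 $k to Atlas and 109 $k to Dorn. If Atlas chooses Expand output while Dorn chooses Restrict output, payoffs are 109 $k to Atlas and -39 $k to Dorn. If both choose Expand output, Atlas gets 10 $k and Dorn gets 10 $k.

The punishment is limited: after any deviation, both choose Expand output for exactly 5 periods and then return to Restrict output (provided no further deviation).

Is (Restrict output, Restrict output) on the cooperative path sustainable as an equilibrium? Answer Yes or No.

No

IC: β+…+β^5 ≥ (109−61)/(61−10) = 16/17.
At β = 1/10: partial sum = 0.1111 < 0.9412. Cooperation not sustainable.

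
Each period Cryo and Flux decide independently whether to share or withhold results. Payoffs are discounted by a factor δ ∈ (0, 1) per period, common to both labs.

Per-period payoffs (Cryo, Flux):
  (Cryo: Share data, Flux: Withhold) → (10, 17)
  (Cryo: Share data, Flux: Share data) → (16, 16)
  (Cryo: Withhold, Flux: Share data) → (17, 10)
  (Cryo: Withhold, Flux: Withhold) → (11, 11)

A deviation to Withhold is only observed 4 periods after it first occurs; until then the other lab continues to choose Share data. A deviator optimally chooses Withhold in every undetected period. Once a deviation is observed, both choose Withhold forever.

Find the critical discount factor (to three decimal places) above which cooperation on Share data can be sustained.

Deviating for the 4 undetected periods gains 17−16 = 1 per period over cooperation, then loses 16−11 = 5 per period forever once punishment starts.
Gain: 1(1 + δ + … + δ^3); loss: 5·δ^4/(1−δ).
No profitable deviation ⇔ 1(1−δ^4) ≤ 5·δ^4, i.e. δ^4 ≥ 1/(1+5) = 1/6.
Hence δ ≥ (1/6)^(1/4) ≈ 0.639.

0.639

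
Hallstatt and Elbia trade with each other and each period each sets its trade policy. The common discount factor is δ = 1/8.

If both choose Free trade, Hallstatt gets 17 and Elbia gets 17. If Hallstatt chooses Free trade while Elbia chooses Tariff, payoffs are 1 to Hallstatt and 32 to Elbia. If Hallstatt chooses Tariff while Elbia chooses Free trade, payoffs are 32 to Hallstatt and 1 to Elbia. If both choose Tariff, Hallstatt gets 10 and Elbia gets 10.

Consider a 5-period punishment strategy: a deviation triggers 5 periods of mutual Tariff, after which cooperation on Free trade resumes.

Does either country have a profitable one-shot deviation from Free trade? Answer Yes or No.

Yes

Comparing payoff streams over the 6 periods until play realigns: cooperate → 17(1+δ+…+δ^5); deviate → 32 + 10(δ+…+δ^5).
Cooperation is sustained iff (17−10)(δ+…+δ^5) ≥ 32−17.
δ+…+δ^5 = 1/8·(1−(1/8)^5)/(1−1/8) = 0.1429, and (32−17)/(17−10) = 2.1429.
0.1429 < 2.1429, so cooperation is not sustainable.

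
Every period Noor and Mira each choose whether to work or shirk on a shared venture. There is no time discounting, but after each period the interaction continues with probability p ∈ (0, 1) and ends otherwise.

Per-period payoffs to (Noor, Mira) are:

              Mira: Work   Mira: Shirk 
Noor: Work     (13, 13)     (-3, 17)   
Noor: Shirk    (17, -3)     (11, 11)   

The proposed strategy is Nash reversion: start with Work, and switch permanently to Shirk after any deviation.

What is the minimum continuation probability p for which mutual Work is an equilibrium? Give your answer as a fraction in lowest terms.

With no time discounting, the continuation probability p plays the role of the discount factor.
Grim-trigger IC: 13/(1−p) ≥ 17 + 11p/(1−p) ⇒ p ≥ (17−13)/(17−11) = 2/3.

2/3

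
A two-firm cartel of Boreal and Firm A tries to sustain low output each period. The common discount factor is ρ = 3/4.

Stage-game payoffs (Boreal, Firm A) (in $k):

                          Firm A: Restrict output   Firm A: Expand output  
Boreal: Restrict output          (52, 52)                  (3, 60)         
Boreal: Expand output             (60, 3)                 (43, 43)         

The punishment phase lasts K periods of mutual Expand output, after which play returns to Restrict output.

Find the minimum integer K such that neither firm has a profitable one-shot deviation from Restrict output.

Need Σ_{k=1}^{K} ρ^k ≥ (60−52)/(52−43) = 0.8889 at ρ = 3/4.
At K = 1 the sum is 0.7500 < 0.8889; at K = 2 it is 1.3125 ≥ 0.8889.
So the minimum punishment length is K = 2.

2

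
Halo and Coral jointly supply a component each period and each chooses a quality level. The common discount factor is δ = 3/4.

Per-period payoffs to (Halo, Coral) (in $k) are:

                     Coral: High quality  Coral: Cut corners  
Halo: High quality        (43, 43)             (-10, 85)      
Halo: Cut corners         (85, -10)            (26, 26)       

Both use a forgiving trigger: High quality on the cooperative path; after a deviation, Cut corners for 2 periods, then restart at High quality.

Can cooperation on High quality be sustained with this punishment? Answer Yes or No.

No

A one-shot deviation gives 85 now, then 26 for 2 periods, then back to 43.
Gain from deviating: (85−43) today; loss: (43−26) in each of the next 2 periods.
No-deviation condition: (43−26)(δ+…+δ^2) ≥ 85−43, i.e. δ+…+δ^2 ≥ 42/17.
At δ = 3/4: δ+…+δ^2 = 1.3125 < 2.4706.
So cooperation is not sustainable.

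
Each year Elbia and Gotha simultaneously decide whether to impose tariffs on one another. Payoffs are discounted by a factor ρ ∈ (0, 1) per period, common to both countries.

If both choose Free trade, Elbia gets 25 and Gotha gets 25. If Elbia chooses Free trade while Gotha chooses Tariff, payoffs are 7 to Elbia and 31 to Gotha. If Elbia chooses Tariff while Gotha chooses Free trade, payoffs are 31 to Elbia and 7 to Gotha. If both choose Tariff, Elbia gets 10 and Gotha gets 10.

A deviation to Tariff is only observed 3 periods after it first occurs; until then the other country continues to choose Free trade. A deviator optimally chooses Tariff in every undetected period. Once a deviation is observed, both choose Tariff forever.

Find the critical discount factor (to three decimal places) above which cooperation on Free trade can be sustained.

0.659

The best deviation is to choose Tariff for all 3 undetected periods, earning 31 each, then 10 forever once detected.
Deviation value: 31(1−ρ^3)/(1−ρ) + 10ρ^3/(1−ρ); cooperation value: 25/(1−ρ).
IC: 25 ≥ 31(1−ρ^3) + 10ρ^3 = 31 − 21ρ^3.
So ρ^3 ≥ 6/21 = 2/7, giving ρ ≥ (2/7)^(1/3) ≈ 0.659.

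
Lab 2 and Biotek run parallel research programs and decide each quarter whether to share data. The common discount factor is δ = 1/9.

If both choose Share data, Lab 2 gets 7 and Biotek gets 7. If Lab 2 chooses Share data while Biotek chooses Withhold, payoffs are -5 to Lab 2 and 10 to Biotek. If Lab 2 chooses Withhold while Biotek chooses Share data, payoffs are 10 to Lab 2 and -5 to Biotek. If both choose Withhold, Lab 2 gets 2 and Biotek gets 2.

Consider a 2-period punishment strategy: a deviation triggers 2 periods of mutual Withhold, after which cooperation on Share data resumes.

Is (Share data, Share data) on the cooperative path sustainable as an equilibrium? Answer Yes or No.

IC: δ+…+δ^2 ≥ (10−7)/(7−2) = 3/5.
At δ = 1/9: partial sum = 0.1235 < 0.6000. Cooperation not sustainable.

No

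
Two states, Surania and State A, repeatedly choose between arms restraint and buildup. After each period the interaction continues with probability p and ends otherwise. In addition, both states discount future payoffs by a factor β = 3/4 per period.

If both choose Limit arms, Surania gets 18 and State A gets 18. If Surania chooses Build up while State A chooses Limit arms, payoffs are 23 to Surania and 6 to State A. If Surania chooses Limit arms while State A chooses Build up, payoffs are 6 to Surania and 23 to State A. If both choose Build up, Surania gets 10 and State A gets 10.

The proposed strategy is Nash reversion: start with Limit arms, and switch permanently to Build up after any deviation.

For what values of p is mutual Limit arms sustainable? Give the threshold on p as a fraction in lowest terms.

Expected continuation weight on next period's payoff is β·p = 3/4·p, which plays the role of the discount factor.
Cooperation requires 3/4·p ≥ (23−18)/(23−10) = 5/13, hence p ≥ 20/39.

20/39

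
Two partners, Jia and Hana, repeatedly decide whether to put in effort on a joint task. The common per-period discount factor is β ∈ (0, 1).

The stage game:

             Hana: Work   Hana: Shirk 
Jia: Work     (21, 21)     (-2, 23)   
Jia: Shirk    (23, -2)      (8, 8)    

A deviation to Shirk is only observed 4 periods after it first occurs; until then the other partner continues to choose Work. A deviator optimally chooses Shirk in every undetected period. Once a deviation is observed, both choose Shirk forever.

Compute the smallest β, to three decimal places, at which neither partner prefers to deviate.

The best deviation is to choose Shirk for all 4 undetected periods, earning 23 each, then 8 forever once detected.
Deviation value: 23(1−β^4)/(1−β) + 8β^4/(1−β); cooperation value: 21/(1−β).
IC: 21 ≥ 23(1−β^4) + 8β^4 = 23 − 15β^4.
So β^4 ≥ 2/15, giving β ≥ (2/15)^(1/4) ≈ 0.604.

0.604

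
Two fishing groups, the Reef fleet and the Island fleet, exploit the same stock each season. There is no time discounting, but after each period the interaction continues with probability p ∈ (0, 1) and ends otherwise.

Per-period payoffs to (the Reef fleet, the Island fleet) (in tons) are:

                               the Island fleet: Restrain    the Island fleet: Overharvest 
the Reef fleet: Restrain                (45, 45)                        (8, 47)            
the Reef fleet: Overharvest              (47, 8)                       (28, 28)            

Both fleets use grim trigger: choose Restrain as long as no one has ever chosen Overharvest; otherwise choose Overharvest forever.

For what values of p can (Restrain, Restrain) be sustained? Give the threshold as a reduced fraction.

With no time discounting, the continuation probability p plays the role of the discount factor.
Grim-trigger IC: 45/(1−p) ≥ 47 + 28p/(1−p) ⇒ p ≥ (47−45)/(47−28) = 2/19.

2/19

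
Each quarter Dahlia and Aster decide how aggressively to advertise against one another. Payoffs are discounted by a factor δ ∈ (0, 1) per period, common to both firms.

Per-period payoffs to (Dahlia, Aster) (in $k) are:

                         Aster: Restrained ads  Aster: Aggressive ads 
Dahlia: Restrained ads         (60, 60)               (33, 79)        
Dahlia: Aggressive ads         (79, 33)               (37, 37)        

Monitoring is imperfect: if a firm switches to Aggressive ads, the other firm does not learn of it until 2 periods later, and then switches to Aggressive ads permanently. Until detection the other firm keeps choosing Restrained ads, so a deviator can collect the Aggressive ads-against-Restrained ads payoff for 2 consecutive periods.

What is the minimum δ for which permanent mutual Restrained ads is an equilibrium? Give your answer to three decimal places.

A deviator earns 79 for 2 periods, then 37 forever; cooperating earns 60 forever. Multiplying the IC by (1−δ):
60 ≥ 79(1−δ^2) + 37δ^2, so 42·δ^2 ≥ 19 and δ^2 ≥ 19/42.
δ ≥ (19/42)^(1/2) ≈ 0.673.

0.673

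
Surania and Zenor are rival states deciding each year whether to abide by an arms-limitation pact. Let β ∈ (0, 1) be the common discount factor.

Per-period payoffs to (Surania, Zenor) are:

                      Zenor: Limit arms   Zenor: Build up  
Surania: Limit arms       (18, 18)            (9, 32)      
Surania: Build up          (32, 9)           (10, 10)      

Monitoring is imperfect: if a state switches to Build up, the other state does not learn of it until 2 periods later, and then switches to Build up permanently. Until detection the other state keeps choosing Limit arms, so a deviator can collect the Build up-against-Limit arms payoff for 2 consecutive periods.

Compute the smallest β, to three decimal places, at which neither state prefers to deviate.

A deviator earns 32 for 2 periods, then 10 forever; cooperating earns 18 forever. Multiplying the IC by (1−β):
18 ≥ 32(1−β^2) + 10β^2, so 22·β^2 ≥ 14 and β^2 ≥ 7/11.
β ≥ (7/11)^(1/2) ≈ 0.798.

0.798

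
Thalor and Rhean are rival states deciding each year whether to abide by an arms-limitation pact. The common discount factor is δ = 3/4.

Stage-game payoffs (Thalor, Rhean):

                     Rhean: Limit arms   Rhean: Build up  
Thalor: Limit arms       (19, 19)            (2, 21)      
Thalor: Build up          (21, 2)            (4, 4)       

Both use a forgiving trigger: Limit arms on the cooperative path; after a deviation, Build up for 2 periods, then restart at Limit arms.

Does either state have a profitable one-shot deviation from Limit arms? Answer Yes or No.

IC: δ+…+δ^2 ≥ (21−19)/(19−4) = 2/15.
At δ = 3/4: partial sum = 1.3125 ≥ 0.1333. Cooperation sustainable.

No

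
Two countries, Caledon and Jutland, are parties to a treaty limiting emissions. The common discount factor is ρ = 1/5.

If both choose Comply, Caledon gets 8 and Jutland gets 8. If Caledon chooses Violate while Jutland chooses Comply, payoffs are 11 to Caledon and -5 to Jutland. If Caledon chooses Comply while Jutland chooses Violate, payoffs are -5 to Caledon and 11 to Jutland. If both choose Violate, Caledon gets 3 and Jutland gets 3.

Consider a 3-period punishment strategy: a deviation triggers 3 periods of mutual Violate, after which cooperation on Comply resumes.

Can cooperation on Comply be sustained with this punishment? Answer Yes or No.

No

Comparing payoff streams over the 4 periods until play realigns: cooperate → 8(1+ρ+…+ρ^3); deviate → 11 + 3(ρ+…+ρ^3).
Cooperation is sustained iff (8−3)(ρ+…+ρ^3) ≥ 11−8.
ρ+…+ρ^3 = 1/5·(1−(1/5)^3)/(1−1/5) = 0.2480, and (11−8)/(8−3) = 0.6000.
0.2480 < 0.6000, so cooperation is not sustainable.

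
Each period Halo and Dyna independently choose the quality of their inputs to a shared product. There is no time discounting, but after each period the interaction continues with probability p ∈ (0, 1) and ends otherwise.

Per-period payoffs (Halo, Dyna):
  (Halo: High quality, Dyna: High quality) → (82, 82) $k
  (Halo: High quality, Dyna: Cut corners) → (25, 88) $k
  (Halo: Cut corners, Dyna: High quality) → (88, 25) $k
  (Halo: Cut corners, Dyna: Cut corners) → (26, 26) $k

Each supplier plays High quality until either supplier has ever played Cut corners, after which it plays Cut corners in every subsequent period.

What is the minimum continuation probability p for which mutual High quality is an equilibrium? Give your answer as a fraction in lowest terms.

3/31

Expected cooperation value is 82 + p·82 + p²·82 + … = 82/(1−p); deviation gives 88 + p·26/(1−p).
82 ≥ 88(1−p) + 26p ⇒ 62p ≥ 6 ⇒ p ≥ 6/62 = 3/31.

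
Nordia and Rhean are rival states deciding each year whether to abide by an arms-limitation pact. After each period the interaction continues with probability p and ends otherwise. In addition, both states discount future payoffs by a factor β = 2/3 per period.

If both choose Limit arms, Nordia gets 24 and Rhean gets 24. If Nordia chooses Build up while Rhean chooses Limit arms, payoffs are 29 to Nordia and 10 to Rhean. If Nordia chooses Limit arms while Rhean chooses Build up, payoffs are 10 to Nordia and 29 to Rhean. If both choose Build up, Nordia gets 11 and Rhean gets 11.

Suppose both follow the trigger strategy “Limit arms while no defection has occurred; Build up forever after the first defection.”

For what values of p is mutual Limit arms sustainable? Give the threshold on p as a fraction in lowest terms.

5/12

Expected continuation weight on next period's payoff is β·p = 2/3·p, which plays the role of the discount factor.
Cooperation requires 2/3·p ≥ (29−24)/(29−11) = 5/18, hence p ≥ 5/12.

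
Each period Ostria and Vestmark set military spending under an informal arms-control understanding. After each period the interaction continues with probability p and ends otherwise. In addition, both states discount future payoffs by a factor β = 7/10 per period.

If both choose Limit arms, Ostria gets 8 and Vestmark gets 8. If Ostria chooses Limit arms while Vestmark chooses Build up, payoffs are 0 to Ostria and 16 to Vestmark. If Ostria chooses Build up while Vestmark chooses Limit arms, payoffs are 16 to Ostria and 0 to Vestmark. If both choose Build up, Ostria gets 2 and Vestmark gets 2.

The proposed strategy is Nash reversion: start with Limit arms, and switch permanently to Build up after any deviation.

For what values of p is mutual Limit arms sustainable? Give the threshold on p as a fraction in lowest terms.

With continuation probability p and discount β, the effective per-period discount factor is βp.
Grim-trigger IC: βp ≥ (16−8)/(16−2) = 4/7.
So p ≥ (4/7)/(7/10) = 40/49.

40/49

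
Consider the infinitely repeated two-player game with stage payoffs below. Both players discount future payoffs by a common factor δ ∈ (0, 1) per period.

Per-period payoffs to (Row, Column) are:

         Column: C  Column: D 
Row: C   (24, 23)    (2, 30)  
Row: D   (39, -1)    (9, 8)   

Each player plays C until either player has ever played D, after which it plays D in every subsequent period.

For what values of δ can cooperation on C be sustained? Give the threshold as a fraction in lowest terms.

Row: cooperation gives 24 each period; deviation gives 39 once then 9 forever.
  24/(1−δ) ≥ 39 + 9δ/(1−δ) ⇒ δ ≥ 15/30 = 1/2.
Column: cooperation gives 23 each period; deviation gives 30 once then 8 forever.
  δ ≥ 7/22.
Both must hold, so the binding constraint is Row's: δ ≥ 1/2.

1/2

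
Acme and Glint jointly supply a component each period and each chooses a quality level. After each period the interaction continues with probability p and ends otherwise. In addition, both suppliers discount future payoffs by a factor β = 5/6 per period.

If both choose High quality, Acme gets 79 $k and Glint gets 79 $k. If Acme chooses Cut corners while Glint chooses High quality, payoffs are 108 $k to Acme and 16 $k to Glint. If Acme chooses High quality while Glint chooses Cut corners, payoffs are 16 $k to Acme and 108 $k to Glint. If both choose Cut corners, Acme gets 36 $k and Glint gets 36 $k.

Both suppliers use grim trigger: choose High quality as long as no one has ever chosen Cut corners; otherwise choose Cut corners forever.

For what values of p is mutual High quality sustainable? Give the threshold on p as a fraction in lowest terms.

With continuation probability p and discount β, the effective per-period discount factor is βp.
Grim-trigger IC: βp ≥ (108−79)/(108−36) = 29/72.
So p ≥ (29/72)/(5/6) = 29/60.

29/60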